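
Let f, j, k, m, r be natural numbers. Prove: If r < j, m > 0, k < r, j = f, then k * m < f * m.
From j = f and r < j, r < f. From k < r, k < f. Combining with m > 0, by multiplying by a positive, k * m < f * m.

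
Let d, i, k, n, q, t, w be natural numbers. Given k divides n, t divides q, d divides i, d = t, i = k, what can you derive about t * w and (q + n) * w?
t * w divides (q + n) * w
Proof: Because d = t and d divides i, t divides i. Since i = k, t divides k. k divides n, so t divides n. t divides q, so t divides q + n. Then t * w divides (q + n) * w.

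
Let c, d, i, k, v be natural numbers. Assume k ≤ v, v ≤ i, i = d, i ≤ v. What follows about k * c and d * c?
k * c ≤ d * c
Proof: v ≤ i and i ≤ v, therefore v = i. Since i = d, v = d. k ≤ v, so k ≤ d. Then k * c ≤ d * c.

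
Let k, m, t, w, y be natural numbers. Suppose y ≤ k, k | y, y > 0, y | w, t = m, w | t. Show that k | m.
k | y and y > 0, thus k ≤ y. Since y ≤ k, y = k. Since y | w, k | w. t = m and w | t, therefore w | m. k | w, so k | m.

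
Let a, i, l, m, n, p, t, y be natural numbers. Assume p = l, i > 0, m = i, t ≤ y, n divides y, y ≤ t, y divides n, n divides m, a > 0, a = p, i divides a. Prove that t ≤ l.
From y ≤ t and t ≤ y, y = t. From n divides y and y divides n, n = y. n divides m, so y divides m. Since m = i, y divides i. From y = t, t divides i. Since i > 0, t ≤ i. a = p and p = l, hence a = l. i divides a and a > 0, thus i ≤ a. Since a = l, i ≤ l. t ≤ i, so t ≤ l.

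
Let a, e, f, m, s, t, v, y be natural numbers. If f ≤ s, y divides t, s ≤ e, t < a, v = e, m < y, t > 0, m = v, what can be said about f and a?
f < a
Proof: f ≤ s and s ≤ e, therefore f ≤ e. Because m = v and m < y, v < y. Because y divides t and t > 0, y ≤ t. Because v < y, v < t. Since t < a, v < a. From v = e, e < a. Since f ≤ e, f < a.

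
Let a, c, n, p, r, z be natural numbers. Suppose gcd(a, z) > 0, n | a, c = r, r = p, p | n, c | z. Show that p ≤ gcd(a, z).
From p | n and n | a, p | a. Because c = r and r = p, c = p. Since c | z, p | z. p | a, so p | gcd(a, z). gcd(a, z) > 0, so p ≤ gcd(a, z).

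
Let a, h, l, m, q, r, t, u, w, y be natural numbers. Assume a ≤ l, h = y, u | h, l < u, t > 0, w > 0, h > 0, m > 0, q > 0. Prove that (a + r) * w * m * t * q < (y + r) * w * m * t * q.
Because a ≤ l and l < u, a < u. Since u | h and h > 0, u ≤ h. Since h = y, u ≤ y. a < u, so a < y. Then a + r < y + r. w > 0, so (a + r) * w < (y + r) * w. Since m > 0, (a + r) * w * m < (y + r) * w * m. Since t > 0, (a + r) * w * m * t < (y + r) * w * m * t. Since q > 0, (a + r) * w * m * t * q < (y + r) * w * m * t * q.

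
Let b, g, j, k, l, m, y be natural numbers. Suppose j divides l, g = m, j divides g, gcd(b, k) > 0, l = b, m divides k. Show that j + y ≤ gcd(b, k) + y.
Because l = b and j divides l, j divides b. g = m and j divides g, hence j divides m. m divides k, so j divides k. j divides b, so j divides gcd(b, k). Since gcd(b, k) > 0, j ≤ gcd(b, k). Then j + y ≤ gcd(b, k) + y.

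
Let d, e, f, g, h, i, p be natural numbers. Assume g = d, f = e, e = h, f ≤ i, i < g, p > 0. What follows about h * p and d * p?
h * p < d * p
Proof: f = e and e = h, so f = h. Since f ≤ i, h ≤ i. Since i < g, h < g. g = d, so h < d. Combined with p > 0, by multiplying by a positive, h * p < d * p.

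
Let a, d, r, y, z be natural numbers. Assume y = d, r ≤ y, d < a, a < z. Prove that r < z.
y = d and r ≤ y, thus r ≤ d. From d < a, r < a. Because a < z, r < z.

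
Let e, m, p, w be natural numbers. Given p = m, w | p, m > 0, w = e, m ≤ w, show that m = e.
p = m and w | p, so w | m. m > 0, so w ≤ m. m ≤ w, so m = w. w = e, so m = e.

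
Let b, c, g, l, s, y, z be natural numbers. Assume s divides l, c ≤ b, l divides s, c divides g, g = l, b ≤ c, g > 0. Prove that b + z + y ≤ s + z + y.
l divides s and s divides l, thus l = s. Since g = l, g = s. c ≤ b and b ≤ c, hence c = b. From c divides g, b divides g. From g > 0, b ≤ g. Since g = s, b ≤ s. Then b + z ≤ s + z. Then b + z + y ≤ s + z + y.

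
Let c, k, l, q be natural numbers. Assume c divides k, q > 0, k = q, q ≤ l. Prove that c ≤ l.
Because k = q and c divides k, c divides q. Since q > 0, c ≤ q. Since q ≤ l, c ≤ l.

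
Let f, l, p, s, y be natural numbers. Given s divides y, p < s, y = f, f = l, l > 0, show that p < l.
Because y = f and f = l, y = l. Since s divides y, s divides l. l > 0, so s ≤ l. Since p < s, p < l.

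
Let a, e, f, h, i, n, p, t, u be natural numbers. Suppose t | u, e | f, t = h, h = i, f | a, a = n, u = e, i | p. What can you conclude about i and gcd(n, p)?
i | gcd(n, p)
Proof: t = h and t | u, hence h | u. u = e, so h | e. e | f and f | a, thus e | a. a = n, so e | n. h | e, so h | n. h = i, so i | n. i | p, so i | gcd(n, p).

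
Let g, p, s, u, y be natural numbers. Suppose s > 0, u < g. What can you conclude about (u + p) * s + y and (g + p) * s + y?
(u + p) * s + y < (g + p) * s + y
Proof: u < g, therefore u + p < g + p. Since s > 0, (u + p) * s < (g + p) * s. Then (u + p) * s + y < (g + p) * s + y.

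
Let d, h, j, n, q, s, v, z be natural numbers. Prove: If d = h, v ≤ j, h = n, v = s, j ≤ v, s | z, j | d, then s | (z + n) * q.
j ≤ v and v ≤ j, so j = v. Because v = s, j = s. Since d = h and j | d, j | h. h = n, so j | n. j = s, so s | n. s | z, so s | z + n. Then s | (z + n) * q.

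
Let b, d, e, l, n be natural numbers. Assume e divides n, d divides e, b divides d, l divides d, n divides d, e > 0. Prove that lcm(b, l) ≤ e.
e divides n and n divides d, thus e divides d. d divides e, so d = e. b divides d and l divides d, so lcm(b, l) divides d. Since d = e, lcm(b, l) divides e. e > 0, so lcm(b, l) ≤ e.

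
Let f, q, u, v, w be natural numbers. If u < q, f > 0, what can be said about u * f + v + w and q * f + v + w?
u * f + v + w < q * f + v + w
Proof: u < q and f > 0, thus u * f < q * f. Then u * f + v < q * f + v. Then u * f + v + w < q * f + v + w.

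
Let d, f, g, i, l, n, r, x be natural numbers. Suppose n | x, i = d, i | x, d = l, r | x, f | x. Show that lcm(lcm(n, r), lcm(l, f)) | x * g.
From n | x and r | x, lcm(n, r) | x. i = d and d = l, therefore i = l. Since i | x, l | x. f | x, so lcm(l, f) | x. lcm(n, r) | x, so lcm(lcm(n, r), lcm(l, f)) | x. Then lcm(lcm(n, r), lcm(l, f)) | x * g.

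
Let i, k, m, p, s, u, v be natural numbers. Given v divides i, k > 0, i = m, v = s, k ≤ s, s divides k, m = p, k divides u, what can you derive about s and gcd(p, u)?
s divides gcd(p, u)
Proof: i = m and m = p, so i = p. Because v divides i, v divides p. Since v = s, s divides p. Because s divides k and k > 0, s ≤ k. Since k ≤ s, k = s. Since k divides u, s divides u. s divides p, so s divides gcd(p, u).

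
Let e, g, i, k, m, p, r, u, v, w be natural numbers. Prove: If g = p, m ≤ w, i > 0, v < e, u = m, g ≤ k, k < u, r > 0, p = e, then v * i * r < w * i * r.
g = p and p = e, hence g = e. g ≤ k and k < u, thus g < u. u = m, so g < m. From m ≤ w, g < w. Since g = e, e < w. Since v < e, v < w. Since i > 0, v * i < w * i. Since r > 0, v * i * r < w * i * r.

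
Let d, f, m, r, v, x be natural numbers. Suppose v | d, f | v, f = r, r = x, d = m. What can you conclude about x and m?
x | m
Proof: From f = r and f | v, r | v. From d = m and v | d, v | m. Because r | v, r | m. r = x, so x | m.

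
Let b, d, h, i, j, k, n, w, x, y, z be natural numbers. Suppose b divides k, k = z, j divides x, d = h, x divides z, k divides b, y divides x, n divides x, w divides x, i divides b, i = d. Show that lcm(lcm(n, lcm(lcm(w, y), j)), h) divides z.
From w divides x and y divides x, lcm(w, y) divides x. j divides x, so lcm(lcm(w, y), j) divides x. n divides x, so lcm(n, lcm(lcm(w, y), j)) divides x. x divides z, so lcm(n, lcm(lcm(w, y), j)) divides z. From b divides k and k divides b, b = k. k = z, so b = z. i = d and i divides b, thus d divides b. b = z, so d divides z. Since d = h, h divides z. lcm(n, lcm(lcm(w, y), j)) divides z, so lcm(lcm(n, lcm(lcm(w, y), j)), h) divides z.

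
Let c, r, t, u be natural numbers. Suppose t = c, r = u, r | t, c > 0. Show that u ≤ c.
t = c and r | t, therefore r | c. r = u, so u | c. Since c > 0, u ≤ c.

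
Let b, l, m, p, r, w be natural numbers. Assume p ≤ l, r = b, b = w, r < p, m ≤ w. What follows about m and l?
m < l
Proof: r = b and r < p, so b < p. From b = w, w < p. m ≤ w, so m < p. p ≤ l, so m < l.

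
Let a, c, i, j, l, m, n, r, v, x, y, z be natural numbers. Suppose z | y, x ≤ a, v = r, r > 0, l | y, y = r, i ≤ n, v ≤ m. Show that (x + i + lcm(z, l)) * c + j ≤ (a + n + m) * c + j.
x ≤ a and i ≤ n, hence x + i ≤ a + n. Since z | y and l | y, lcm(z, l) | y. Since y = r, lcm(z, l) | r. Since r > 0, lcm(z, l) ≤ r. From v = r and v ≤ m, r ≤ m. Because lcm(z, l) ≤ r, lcm(z, l) ≤ m. Since x + i ≤ a + n, x + i + lcm(z, l) ≤ a + n + m. Then (x + i + lcm(z, l)) * c ≤ (a + n + m) * c. Then (x + i + lcm(z, l)) * c + j ≤ (a + n + m) * c + j.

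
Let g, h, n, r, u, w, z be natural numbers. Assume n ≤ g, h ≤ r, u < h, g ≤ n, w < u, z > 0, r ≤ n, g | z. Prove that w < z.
Since w < u and u < h, w < h. n ≤ g and g ≤ n, hence n = g. r ≤ n, so r ≤ g. Since h ≤ r, h ≤ g. w < h, so w < g. g | z and z > 0, so g ≤ z. Since w < g, w < z.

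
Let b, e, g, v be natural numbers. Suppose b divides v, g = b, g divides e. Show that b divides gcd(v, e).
g = b and g divides e, hence b divides e. b divides v, so b divides gcd(v, e).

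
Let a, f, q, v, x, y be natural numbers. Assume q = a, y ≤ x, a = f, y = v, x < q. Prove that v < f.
From q = a and a = f, q = f. From y = v and y ≤ x, v ≤ x. x < q, so v < q. Because q = f, v < f.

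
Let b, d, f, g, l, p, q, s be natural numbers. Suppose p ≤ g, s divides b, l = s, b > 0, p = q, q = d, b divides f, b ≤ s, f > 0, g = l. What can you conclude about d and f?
d ≤ f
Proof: Since g = l and l = s, g = s. p = q and p ≤ g, thus q ≤ g. Because q = d, d ≤ g. Because g = s, d ≤ s. Since s divides b and b > 0, s ≤ b. Since b ≤ s, b = s. b divides f and f > 0, hence b ≤ f. b = s, so s ≤ f. Since d ≤ s, d ≤ f.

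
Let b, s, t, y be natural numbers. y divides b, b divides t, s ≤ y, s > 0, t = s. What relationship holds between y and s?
y = s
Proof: Because t = s and b divides t, b divides s. y divides b, so y divides s. From s > 0, y ≤ s. Since s ≤ y, y = s.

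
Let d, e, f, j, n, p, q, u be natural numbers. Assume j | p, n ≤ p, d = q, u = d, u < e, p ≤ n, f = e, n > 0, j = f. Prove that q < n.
u = d and d = q, so u = q. Since u < e, q < e. From j = f and f = e, j = e. p ≤ n and n ≤ p, thus p = n. Since j | p, j | n. j = e, so e | n. From n > 0, e ≤ n. q < e, so q < n.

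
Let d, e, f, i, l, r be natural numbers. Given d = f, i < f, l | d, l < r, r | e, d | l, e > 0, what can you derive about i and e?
i < e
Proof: l | d and d | l, thus l = d. Since d = f, l = f. r | e and e > 0, so r ≤ e. From l < r, l < e. Since l = f, f < e. Since i < f, i < e.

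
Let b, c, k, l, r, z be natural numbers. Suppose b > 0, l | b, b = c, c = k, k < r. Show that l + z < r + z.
b = c and c = k, therefore b = k. l | b and b > 0, therefore l ≤ b. Since b = k, l ≤ k. Since k < r, l < r. Then l + z < r + z.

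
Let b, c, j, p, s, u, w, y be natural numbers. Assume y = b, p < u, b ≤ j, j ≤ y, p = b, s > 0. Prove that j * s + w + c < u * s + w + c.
y = b and j ≤ y, so j ≤ b. Since b ≤ j, b = j. Since p = b, p = j. Since p < u, j < u. Since s > 0, by multiplying by a positive, j * s < u * s. Then j * s + w < u * s + w. Then j * s + w + c < u * s + w + c.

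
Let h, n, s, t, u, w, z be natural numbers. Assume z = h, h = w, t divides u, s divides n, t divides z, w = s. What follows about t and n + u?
t divides n + u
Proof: h = w and w = s, therefore h = s. z = h and t divides z, hence t divides h. Since h = s, t divides s. Since s divides n, t divides n. Since t divides u, t divides n + u.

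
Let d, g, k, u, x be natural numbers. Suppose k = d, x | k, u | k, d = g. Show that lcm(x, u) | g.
k = d and d = g, so k = g. x | k and u | k, thus lcm(x, u) | k. Since k = g, lcm(x, u) | g.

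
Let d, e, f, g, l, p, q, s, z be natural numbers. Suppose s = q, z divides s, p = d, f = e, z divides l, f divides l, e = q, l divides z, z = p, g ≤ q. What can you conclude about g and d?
g ≤ d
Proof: z = p and p = d, so z = d. l divides z and z divides l, hence l = z. f = e and f divides l, thus e divides l. l = z, so e divides z. e = q, so q divides z. s = q and z divides s, thus z divides q. q divides z, so q = z. Since g ≤ q, g ≤ z. Since z = d, g ≤ d.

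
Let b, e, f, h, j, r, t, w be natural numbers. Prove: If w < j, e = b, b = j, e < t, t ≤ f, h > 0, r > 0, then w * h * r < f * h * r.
Because e = b and b = j, e = j. Since e < t, j < t. Since w < j, w < t. From t ≤ f, w < f. h > 0, so w * h < f * h. Since r > 0, w * h * r < f * h * r.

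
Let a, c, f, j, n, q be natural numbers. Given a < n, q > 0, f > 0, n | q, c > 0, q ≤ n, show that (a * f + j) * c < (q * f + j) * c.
n | q and q > 0, hence n ≤ q. q ≤ n, so n = q. Since a < n, a < q. Since f > 0, a * f < q * f. Then a * f + j < q * f + j. From c > 0, (a * f + j) * c < (q * f + j) * c.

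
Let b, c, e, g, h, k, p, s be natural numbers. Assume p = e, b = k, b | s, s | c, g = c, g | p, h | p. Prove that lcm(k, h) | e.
Because b | s and s | c, b | c. Because g = c and g | p, c | p. b | c, so b | p. b = k, so k | p. Since h | p, lcm(k, h) | p. Since p = e, lcm(k, h) | e.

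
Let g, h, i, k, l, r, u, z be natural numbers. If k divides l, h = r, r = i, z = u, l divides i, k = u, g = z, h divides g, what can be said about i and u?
i = u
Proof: Since h = r and r = i, h = i. g = z and z = u, thus g = u. Since h divides g, h divides u. h = i, so i divides u. k divides l and l divides i, hence k divides i. k = u, so u divides i. i divides u, so i = u.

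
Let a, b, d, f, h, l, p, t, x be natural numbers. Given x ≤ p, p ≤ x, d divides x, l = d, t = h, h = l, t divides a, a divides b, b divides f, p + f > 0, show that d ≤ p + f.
Since x ≤ p and p ≤ x, x = p. d divides x, so d divides p. Since t = h and h = l, t = l. Since t divides a, l divides a. a divides b and b divides f, thus a divides f. Since l divides a, l divides f. l = d, so d divides f. d divides p, so d divides p + f. p + f > 0, so d ≤ p + f.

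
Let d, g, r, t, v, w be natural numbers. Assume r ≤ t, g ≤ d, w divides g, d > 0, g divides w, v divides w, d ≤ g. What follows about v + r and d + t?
v + r ≤ d + t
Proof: w divides g and g divides w, thus w = g. Since g ≤ d and d ≤ g, g = d. w = g, so w = d. Since v divides w, v divides d. Since d > 0, v ≤ d. r ≤ t, so v + r ≤ d + t.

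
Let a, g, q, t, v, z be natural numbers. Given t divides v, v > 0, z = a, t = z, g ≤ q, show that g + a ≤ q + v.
t = z and z = a, thus t = a. Since t divides v, a divides v. v > 0, so a ≤ v. g ≤ q, so g + a ≤ q + v.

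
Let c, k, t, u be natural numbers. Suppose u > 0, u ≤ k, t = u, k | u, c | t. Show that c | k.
k | u and u > 0, therefore k ≤ u. Since u ≤ k, u = k. From t = u, t = k. c | t, so c | k.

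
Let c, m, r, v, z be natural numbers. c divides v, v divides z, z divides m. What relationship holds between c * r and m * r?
c * r divides m * r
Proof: Because c divides v and v divides z, c divides z. Since z divides m, c divides m. Then c * r divides m * r.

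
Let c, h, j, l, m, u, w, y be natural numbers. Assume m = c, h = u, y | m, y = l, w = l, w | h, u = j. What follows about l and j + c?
l | j + c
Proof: h = u and u = j, hence h = j. Because w = l and w | h, l | h. Since h = j, l | j. Because m = c and y | m, y | c. y = l, so l | c. l | j, so l | j + c.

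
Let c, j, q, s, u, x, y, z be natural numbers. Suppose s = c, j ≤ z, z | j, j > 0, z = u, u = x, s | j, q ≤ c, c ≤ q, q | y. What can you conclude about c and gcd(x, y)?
c | gcd(x, y)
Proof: z | j and j > 0, hence z ≤ j. Because j ≤ z, j = z. z = u, so j = u. u = x, so j = x. s | j, so s | x. s = c, so c | x. q ≤ c and c ≤ q, therefore q = c. q | y, so c | y. c | x, so c | gcd(x, y).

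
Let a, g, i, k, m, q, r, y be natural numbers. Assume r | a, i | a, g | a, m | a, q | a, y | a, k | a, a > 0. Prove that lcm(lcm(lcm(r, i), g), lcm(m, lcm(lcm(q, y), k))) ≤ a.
From r | a and i | a, lcm(r, i) | a. Since g | a, lcm(lcm(r, i), g) | a. q | a and y | a, thus lcm(q, y) | a. From k | a, lcm(lcm(q, y), k) | a. Because m | a, lcm(m, lcm(lcm(q, y), k)) | a. Since lcm(lcm(r, i), g) | a, lcm(lcm(lcm(r, i), g), lcm(m, lcm(lcm(q, y), k))) | a. a > 0, so lcm(lcm(lcm(r, i), g), lcm(m, lcm(lcm(q, y), k))) ≤ a.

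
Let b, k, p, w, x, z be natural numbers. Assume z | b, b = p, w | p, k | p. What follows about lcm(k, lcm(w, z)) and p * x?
lcm(k, lcm(w, z)) | p * x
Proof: b = p and z | b, so z | p. Since w | p, lcm(w, z) | p. k | p, so lcm(k, lcm(w, z)) | p. Then lcm(k, lcm(w, z)) | p * x.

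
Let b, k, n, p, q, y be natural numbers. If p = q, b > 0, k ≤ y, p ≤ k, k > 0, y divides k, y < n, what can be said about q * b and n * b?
q * b < n * b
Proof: Because p = q and p ≤ k, q ≤ k. y divides k and k > 0, hence y ≤ k. Since k ≤ y, y = k. y < n, so k < n. Since q ≤ k, q < n. Because b > 0, by multiplying by a positive, q * b < n * b.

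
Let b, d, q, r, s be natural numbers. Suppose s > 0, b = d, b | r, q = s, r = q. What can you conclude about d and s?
d ≤ s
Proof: r = q and q = s, so r = s. b | r, so b | s. b = d, so d | s. Since s > 0, d ≤ s.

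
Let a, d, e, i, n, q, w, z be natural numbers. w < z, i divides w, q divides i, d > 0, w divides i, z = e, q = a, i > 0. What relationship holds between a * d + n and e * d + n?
a * d + n < e * d + n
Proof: Because i divides w and w divides i, i = w. q divides i and i > 0, thus q ≤ i. i = w, so q ≤ w. Because z = e and w < z, w < e. q ≤ w, so q < e. Since q = a, a < e. Since d > 0, by multiplying by a positive, a * d < e * d. Then a * d + n < e * d + n.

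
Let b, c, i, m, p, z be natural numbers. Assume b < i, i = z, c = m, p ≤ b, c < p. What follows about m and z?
m < z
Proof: c = m and c < p, therefore m < p. Since p ≤ b and b < i, p < i. i = z, so p < z. m < p, so m < z.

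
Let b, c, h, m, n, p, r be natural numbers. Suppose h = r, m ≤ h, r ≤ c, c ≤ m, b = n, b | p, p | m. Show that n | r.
h = r and m ≤ h, thus m ≤ r. Because r ≤ c and c ≤ m, r ≤ m. Since m ≤ r, m = r. Since b = n and b | p, n | p. p | m, so n | m. m = r, so n | r.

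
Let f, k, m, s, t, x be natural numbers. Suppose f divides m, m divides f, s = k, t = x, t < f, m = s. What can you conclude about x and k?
x < k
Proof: m = s and s = k, therefore m = k. f divides m and m divides f, so f = m. t < f, so t < m. m = k, so t < k. t = x, so x < k.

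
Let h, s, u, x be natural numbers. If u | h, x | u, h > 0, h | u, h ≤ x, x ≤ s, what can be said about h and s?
h ≤ s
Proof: Since u | h and h | u, u = h. x | u, so x | h. h > 0, so x ≤ h. Since h ≤ x, x = h. Because x ≤ s, h ≤ s.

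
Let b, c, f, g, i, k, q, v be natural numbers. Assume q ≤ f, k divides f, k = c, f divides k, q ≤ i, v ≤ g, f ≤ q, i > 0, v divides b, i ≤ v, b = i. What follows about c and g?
c ≤ g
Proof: From q ≤ f and f ≤ q, q = f. f divides k and k divides f, thus f = k. Since q = f, q = k. Because k = c, q = c. Since b = i and v divides b, v divides i. i > 0, so v ≤ i. i ≤ v, so v = i. Since v ≤ g, i ≤ g. q ≤ i, so q ≤ g. q = c, so c ≤ g.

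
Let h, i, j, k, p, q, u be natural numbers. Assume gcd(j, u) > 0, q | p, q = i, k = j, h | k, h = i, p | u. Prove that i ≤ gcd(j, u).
h = i and h | k, therefore i | k. k = j, so i | j. q = i and q | p, hence i | p. Since p | u, i | u. i | j, so i | gcd(j, u). gcd(j, u) > 0, so i ≤ gcd(j, u).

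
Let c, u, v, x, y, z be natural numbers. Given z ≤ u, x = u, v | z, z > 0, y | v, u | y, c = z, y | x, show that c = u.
From x = u and y | x, y | u. u | y, so y = u. Since y | v and v | z, y | z. Since z > 0, y ≤ z. y = u, so u ≤ z. z ≤ u, so z = u. Since c = z, c = u.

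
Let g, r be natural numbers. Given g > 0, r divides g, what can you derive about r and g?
r ≤ g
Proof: Because r divides g and g > 0, by divisors are at most what they divide, r ≤ g.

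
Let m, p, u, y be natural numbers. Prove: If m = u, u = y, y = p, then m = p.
Since m = u and u = y, m = y. y = p, so m = p.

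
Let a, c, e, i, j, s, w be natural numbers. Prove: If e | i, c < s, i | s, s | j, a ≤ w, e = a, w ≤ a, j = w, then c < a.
Since w ≤ a and a ≤ w, w = a. Because j = w, j = a. Since s | j, s | a. e = a and e | i, therefore a | i. i | s, so a | s. From s | a, s = a. Since c < s, c < a.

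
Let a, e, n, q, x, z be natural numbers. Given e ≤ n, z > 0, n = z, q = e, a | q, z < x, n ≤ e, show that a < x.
e ≤ n and n ≤ e, so e = n. n = z, so e = z. q = e, so q = z. a | q, so a | z. Since z > 0, a ≤ z. z < x, so a < x.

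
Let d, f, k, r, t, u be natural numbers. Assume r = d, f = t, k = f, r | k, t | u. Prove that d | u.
Because k = f and r | k, r | f. Since f = t, r | t. r = d, so d | t. Since t | u, d | u.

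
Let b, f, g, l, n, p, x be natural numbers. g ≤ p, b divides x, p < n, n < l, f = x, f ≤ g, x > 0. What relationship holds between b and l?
b < l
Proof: Because b divides x and x > 0, b ≤ x. g ≤ p and p < n, so g < n. Since f ≤ g, f < n. Since n < l, f < l. f = x, so x < l. b ≤ x, so b < l.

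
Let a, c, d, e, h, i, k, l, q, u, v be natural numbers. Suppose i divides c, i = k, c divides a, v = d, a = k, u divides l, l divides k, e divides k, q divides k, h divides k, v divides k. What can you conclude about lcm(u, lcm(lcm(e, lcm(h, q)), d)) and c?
lcm(u, lcm(lcm(e, lcm(h, q)), d)) divides c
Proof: i = k and i divides c, thus k divides c. a = k and c divides a, thus c divides k. Since k divides c, k = c. u divides l and l divides k, hence u divides k. h divides k and q divides k, hence lcm(h, q) divides k. Since e divides k, lcm(e, lcm(h, q)) divides k. Because v = d and v divides k, d divides k. lcm(e, lcm(h, q)) divides k, so lcm(lcm(e, lcm(h, q)), d) divides k. Since u divides k, lcm(u, lcm(lcm(e, lcm(h, q)), d)) divides k. k = c, so lcm(u, lcm(lcm(e, lcm(h, q)), d)) divides c.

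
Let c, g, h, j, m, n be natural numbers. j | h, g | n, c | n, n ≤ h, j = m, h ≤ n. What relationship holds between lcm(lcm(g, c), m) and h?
lcm(lcm(g, c), m) | h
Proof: Since n ≤ h and h ≤ n, n = h. Because g | n and c | n, lcm(g, c) | n. From n = h, lcm(g, c) | h. j = m and j | h, therefore m | h. From lcm(g, c) | h, lcm(lcm(g, c), m) | h.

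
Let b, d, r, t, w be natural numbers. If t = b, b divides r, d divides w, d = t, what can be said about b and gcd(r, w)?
b divides gcd(r, w)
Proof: d = t and t = b, so d = b. Since d divides w, b divides w. b divides r, so b divides gcd(r, w).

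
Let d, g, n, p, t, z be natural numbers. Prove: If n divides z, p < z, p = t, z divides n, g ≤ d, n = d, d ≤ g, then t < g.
d ≤ g and g ≤ d, therefore d = g. Because z divides n and n divides z, z = n. n = d, so z = d. p = t and p < z, therefore t < z. z = d, so t < d. d = g, so t < g.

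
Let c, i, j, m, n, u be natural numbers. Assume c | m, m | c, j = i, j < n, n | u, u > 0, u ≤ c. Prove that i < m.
c | m and m | c, therefore c = m. Because n | u and u > 0, n ≤ u. u ≤ c, so n ≤ c. Since j < n, j < c. Since j = i, i < c. Since c = m, i < m.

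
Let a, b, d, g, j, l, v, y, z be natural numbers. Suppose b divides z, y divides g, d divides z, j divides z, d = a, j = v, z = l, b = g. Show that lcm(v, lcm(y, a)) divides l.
j = v and j divides z, hence v divides z. From b = g and b divides z, g divides z. y divides g, so y divides z. d = a and d divides z, thus a divides z. y divides z, so lcm(y, a) divides z. v divides z, so lcm(v, lcm(y, a)) divides z. Since z = l, lcm(v, lcm(y, a)) divides l.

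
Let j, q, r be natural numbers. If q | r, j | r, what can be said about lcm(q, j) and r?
lcm(q, j) | r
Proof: q | r and j | r. Because lcm divides any common multiple, lcm(q, j) | r.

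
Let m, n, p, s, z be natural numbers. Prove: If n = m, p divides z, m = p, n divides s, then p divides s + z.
n = m and n divides s, thus m divides s. m = p, so p divides s. From p divides z, p divides s + z.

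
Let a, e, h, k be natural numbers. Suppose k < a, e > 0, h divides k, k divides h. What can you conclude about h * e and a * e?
h * e < a * e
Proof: k divides h and h divides k, therefore k = h. k < a, so h < a. Since e > 0, by multiplying by a positive, h * e < a * e.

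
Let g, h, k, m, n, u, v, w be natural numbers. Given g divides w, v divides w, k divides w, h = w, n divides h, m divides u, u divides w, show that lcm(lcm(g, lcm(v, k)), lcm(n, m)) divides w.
Since v divides w and k divides w, lcm(v, k) divides w. g divides w, so lcm(g, lcm(v, k)) divides w. From h = w and n divides h, n divides w. m divides u and u divides w, therefore m divides w. Since n divides w, lcm(n, m) divides w. Since lcm(g, lcm(v, k)) divides w, lcm(lcm(g, lcm(v, k)), lcm(n, m)) divides w.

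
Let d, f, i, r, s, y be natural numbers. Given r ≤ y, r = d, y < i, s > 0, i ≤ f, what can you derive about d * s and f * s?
d * s < f * s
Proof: r ≤ y and y < i, therefore r < i. Since i ≤ f, r < f. r = d, so d < f. s > 0, so d * s < f * s.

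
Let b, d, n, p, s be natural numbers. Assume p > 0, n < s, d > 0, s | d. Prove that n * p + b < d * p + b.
From s | d and d > 0, s ≤ d. From n < s, n < d. p > 0, so n * p < d * p. Then n * p + b < d * p + b.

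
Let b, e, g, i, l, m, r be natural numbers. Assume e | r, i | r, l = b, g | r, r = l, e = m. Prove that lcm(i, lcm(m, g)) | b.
r = l and l = b, so r = b. e = m and e | r, thus m | r. From g | r, lcm(m, g) | r. i | r, so lcm(i, lcm(m, g)) | r. Since r = b, lcm(i, lcm(m, g)) | b.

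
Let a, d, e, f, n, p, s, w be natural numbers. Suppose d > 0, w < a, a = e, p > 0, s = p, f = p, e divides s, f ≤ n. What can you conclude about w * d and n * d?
w * d < n * d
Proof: a = e and w < a, therefore w < e. s = p and e divides s, hence e divides p. p > 0, so e ≤ p. w < e, so w < p. f = p and f ≤ n, thus p ≤ n. w < p, so w < n. Since d > 0, by multiplying by a positive, w * d < n * d.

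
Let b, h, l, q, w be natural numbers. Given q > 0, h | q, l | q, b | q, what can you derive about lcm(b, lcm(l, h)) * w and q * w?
lcm(b, lcm(l, h)) * w ≤ q * w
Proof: l | q and h | q, so lcm(l, h) | q. b | q, so lcm(b, lcm(l, h)) | q. Because q > 0, lcm(b, lcm(l, h)) ≤ q. Then lcm(b, lcm(l, h)) * w ≤ q * w.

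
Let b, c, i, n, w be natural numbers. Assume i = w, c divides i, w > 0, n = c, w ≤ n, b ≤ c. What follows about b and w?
b ≤ w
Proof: i = w and c divides i, therefore c divides w. w > 0, so c ≤ w. From n = c and w ≤ n, w ≤ c. Since c ≤ w, c = w. Since b ≤ c, b ≤ w.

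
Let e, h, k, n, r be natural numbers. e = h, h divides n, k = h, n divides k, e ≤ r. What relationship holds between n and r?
n ≤ r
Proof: From k = h and n divides k, n divides h. Since h divides n, h = n. e = h, so e = n. Since e ≤ r, n ≤ r.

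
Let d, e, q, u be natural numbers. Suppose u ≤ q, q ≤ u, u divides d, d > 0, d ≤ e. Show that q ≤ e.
From u ≤ q and q ≤ u, u = q. u divides d and d > 0, therefore u ≤ d. Since d ≤ e, u ≤ e. u = q, so q ≤ e.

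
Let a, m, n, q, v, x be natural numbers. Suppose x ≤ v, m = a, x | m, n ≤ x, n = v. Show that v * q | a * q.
From n = v and n ≤ x, v ≤ x. From x ≤ v, x = v. m = a and x | m, so x | a. Since x = v, v | a. Then v * q | a * q.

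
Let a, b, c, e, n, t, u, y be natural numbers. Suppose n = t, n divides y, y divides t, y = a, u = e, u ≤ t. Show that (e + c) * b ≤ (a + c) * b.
n = t and n divides y, hence t divides y. Since y divides t, t = y. y = a, so t = a. u = e and u ≤ t, hence e ≤ t. t = a, so e ≤ a. Then e + c ≤ a + c. By multiplying by a non-negative, (e + c) * b ≤ (a + c) * b.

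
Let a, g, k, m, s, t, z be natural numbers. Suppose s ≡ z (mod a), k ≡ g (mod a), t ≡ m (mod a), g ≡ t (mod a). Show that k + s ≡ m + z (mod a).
k ≡ g (mod a) and g ≡ t (mod a), thus k ≡ t (mod a). Since t ≡ m (mod a), k ≡ m (mod a). Since s ≡ z (mod a), k + s ≡ m + z (mod a).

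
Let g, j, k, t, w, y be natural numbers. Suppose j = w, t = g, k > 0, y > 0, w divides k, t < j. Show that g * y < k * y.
Since t = g and t < j, g < j. Since j = w, g < w. Because w divides k and k > 0, w ≤ k. g < w, so g < k. Combining with y > 0, by multiplying by a positive, g * y < k * y.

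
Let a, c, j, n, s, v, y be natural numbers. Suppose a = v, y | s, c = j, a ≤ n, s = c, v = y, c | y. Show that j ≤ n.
Because s = c and y | s, y | c. Since c | y, y = c. Because c = j, y = j. a = v and v = y, thus a = y. a ≤ n, so y ≤ n. Since y = j, j ≤ n.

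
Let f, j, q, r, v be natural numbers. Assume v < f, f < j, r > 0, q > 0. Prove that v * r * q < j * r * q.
From v < f and f < j, v < j. Using r > 0 and multiplying by a positive, v * r < j * r. From q > 0, by multiplying by a positive, v * r * q < j * r * q.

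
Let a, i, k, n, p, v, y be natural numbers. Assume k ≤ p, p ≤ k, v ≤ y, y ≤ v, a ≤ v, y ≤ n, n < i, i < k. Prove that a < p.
k ≤ p and p ≤ k, so k = p. Since v ≤ y and y ≤ v, v = y. Since a ≤ v, a ≤ y. y ≤ n, so a ≤ n. Because n < i and i < k, n < k. a ≤ n, so a < k. k = p, so a < p.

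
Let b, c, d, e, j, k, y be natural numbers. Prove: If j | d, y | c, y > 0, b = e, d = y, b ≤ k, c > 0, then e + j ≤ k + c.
b = e and b ≤ k, therefore e ≤ k. d = y and j | d, thus j | y. Since y > 0, j ≤ y. Because y | c and c > 0, y ≤ c. j ≤ y, so j ≤ c. e ≤ k, so e + j ≤ k + c.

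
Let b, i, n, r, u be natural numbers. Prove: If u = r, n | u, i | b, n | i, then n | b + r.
n | i and i | b, therefore n | b. u = r and n | u, thus n | r. n | b, so n | b + r.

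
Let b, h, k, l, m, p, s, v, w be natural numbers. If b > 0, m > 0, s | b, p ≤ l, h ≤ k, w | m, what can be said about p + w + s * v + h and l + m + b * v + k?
p + w + s * v + h ≤ l + m + b * v + k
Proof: w | m and m > 0, hence w ≤ m. p ≤ l, so p + w ≤ l + m. s | b and b > 0, therefore s ≤ b. Then s * v ≤ b * v. Since p + w ≤ l + m, p + w + s * v ≤ l + m + b * v. Because h ≤ k, p + w + s * v + h ≤ l + m + b * v + k.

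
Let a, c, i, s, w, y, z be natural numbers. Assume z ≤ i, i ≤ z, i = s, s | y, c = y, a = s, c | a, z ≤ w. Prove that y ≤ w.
z ≤ i and i ≤ z, thus z = i. Since i = s, z = s. a = s and c | a, thus c | s. c = y, so y | s. s | y, so s = y. Since z = s, z = y. Because z ≤ w, y ≤ w.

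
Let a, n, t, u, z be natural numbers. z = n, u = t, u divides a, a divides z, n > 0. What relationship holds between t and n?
t ≤ n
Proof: u = t and u divides a, hence t divides a. a divides z, so t divides z. z = n, so t divides n. Because n > 0, t ≤ n.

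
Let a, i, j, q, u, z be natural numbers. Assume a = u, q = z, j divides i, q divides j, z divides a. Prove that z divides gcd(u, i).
Because a = u and z divides a, z divides u. q = z and q divides j, thus z divides j. j divides i, so z divides i. Since z divides u, z divides gcd(u, i).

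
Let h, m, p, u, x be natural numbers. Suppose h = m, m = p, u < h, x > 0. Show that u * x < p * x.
From h = m and m = p, h = p. Since u < h, u < p. x > 0, so u * x < p * x.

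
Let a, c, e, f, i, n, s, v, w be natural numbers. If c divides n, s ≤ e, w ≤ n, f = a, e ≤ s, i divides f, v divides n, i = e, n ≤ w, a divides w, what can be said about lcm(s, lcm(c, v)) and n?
lcm(s, lcm(c, v)) divides n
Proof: e ≤ s and s ≤ e, therefore e = s. Since i = e, i = s. w ≤ n and n ≤ w, so w = n. f = a and i divides f, therefore i divides a. a divides w, so i divides w. Since w = n, i divides n. i = s, so s divides n. c divides n and v divides n, hence lcm(c, v) divides n. Since s divides n, lcm(s, lcm(c, v)) divides n.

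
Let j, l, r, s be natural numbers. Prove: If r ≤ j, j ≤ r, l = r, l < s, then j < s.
From r ≤ j and j ≤ r, r = j. l = r and l < s, so r < s. Since r = j, j < s.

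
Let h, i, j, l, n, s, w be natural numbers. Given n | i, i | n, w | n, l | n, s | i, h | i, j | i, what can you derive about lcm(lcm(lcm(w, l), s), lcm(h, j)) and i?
lcm(lcm(lcm(w, l), s), lcm(h, j)) | i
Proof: From n | i and i | n, n = i. w | n and l | n, so lcm(w, l) | n. n = i, so lcm(w, l) | i. s | i, so lcm(lcm(w, l), s) | i. h | i and j | i, therefore lcm(h, j) | i. lcm(lcm(w, l), s) | i, so lcm(lcm(lcm(w, l), s), lcm(h, j)) | i.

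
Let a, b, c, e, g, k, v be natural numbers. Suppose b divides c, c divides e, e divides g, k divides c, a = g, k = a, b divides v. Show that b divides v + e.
k = a and a = g, hence k = g. Since k divides c, g divides c. Since e divides g, e divides c. c divides e, so c = e. Since b divides c, b divides e. Since b divides v, b divides v + e.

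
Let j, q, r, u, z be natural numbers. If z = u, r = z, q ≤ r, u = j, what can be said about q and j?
q ≤ j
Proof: z = u and u = j, thus z = j. r = z and q ≤ r, hence q ≤ z. From z = j, q ≤ j.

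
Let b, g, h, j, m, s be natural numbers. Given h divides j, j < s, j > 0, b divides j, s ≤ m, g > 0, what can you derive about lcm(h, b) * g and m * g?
lcm(h, b) * g < m * g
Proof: Because h divides j and b divides j, lcm(h, b) divides j. j > 0, so lcm(h, b) ≤ j. Since j < s, lcm(h, b) < s. Since s ≤ m, lcm(h, b) < m. Since g > 0, by multiplying by a positive, lcm(h, b) * g < m * g.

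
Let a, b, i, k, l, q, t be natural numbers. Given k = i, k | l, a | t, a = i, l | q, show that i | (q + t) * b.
k = i and k | l, hence i | l. l | q, so i | q. Because a = i and a | t, i | t. Since i | q, i | q + t. Then i | (q + t) * b.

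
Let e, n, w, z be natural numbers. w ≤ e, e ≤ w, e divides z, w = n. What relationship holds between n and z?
n divides z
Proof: Because e ≤ w and w ≤ e, e = w. e divides z, so w divides z. Since w = n, n divides z.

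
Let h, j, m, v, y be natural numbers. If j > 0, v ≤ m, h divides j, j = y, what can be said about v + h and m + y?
v + h ≤ m + y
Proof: Since h divides j and j > 0, h ≤ j. Since j = y, h ≤ y. Since v ≤ m, v + h ≤ m + y.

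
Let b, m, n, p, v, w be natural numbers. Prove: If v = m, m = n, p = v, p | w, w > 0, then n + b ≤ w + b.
Because v = m and m = n, v = n. From p = v and p | w, v | w. w > 0, so v ≤ w. Since v = n, n ≤ w. Then n + b ≤ w + b.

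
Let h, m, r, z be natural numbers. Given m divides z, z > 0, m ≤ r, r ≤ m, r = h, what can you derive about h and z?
h ≤ z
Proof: m ≤ r and r ≤ m, thus m = r. r = h, so m = h. m divides z and z > 0, therefore m ≤ z. Since m = h, h ≤ z.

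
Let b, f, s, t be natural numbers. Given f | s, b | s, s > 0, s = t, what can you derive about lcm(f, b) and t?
lcm(f, b) ≤ t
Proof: f | s and b | s, hence lcm(f, b) | s. s > 0, so lcm(f, b) ≤ s. s = t, so lcm(f, b) ≤ t.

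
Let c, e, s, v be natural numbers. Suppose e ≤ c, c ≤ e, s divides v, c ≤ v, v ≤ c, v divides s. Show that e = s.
e ≤ c and c ≤ e, therefore e = c. Because c ≤ v and v ≤ c, c = v. Since e = c, e = v. v divides s and s divides v, so v = s. e = v, so e = s.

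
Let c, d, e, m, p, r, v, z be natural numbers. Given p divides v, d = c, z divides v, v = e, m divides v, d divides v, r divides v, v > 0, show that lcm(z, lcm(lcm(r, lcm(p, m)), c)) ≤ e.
Since p divides v and m divides v, lcm(p, m) divides v. Since r divides v, lcm(r, lcm(p, m)) divides v. d = c and d divides v, so c divides v. Since lcm(r, lcm(p, m)) divides v, lcm(lcm(r, lcm(p, m)), c) divides v. From z divides v, lcm(z, lcm(lcm(r, lcm(p, m)), c)) divides v. v > 0, so lcm(z, lcm(lcm(r, lcm(p, m)), c)) ≤ v. v = e, so lcm(z, lcm(lcm(r, lcm(p, m)), c)) ≤ e.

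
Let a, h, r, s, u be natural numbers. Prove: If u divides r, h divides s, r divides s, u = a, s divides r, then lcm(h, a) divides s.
r divides s and s divides r, therefore r = s. Because u divides r, u divides s. u = a, so a divides s. Since h divides s, lcm(h, a) divides s.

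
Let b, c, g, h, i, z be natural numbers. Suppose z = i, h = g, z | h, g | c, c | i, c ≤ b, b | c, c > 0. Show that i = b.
Because h = g and z | h, z | g. g | c, so z | c. From z = i, i | c. c | i, so i = c. Since b | c and c > 0, b ≤ c. Because c ≤ b, c = b. i = c, so i = b.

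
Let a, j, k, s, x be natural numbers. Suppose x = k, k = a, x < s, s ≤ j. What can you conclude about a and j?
a < j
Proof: From x = k and k = a, x = a. Because x < s, a < s. Since s ≤ j, a < j.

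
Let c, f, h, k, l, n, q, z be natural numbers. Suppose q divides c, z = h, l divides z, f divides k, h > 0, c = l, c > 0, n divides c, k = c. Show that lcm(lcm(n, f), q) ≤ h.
k = c and f divides k, so f divides c. n divides c, so lcm(n, f) divides c. Since q divides c, lcm(lcm(n, f), q) divides c. c > 0, so lcm(lcm(n, f), q) ≤ c. From c = l, lcm(lcm(n, f), q) ≤ l. From z = h and l divides z, l divides h. From h > 0, l ≤ h. lcm(lcm(n, f), q) ≤ l, so lcm(lcm(n, f), q) ≤ h.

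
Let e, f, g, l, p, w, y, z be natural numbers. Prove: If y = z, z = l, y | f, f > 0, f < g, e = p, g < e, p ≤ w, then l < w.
Because y = z and z = l, y = l. y | f and f > 0, therefore y ≤ f. e = p and g < e, hence g < p. Since p ≤ w, g < w. Because f < g, f < w. y ≤ f, so y < w. y = l, so l < w.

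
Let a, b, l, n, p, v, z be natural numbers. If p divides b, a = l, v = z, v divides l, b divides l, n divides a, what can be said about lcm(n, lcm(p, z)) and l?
lcm(n, lcm(p, z)) divides l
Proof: a = l and n divides a, hence n divides l. Because p divides b and b divides l, p divides l. Because v = z and v divides l, z divides l. p divides l, so lcm(p, z) divides l. Since n divides l, lcm(n, lcm(p, z)) divides l.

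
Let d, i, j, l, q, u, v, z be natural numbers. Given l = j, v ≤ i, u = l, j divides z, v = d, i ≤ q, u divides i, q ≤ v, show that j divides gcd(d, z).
u = l and l = j, therefore u = j. Since i ≤ q and q ≤ v, i ≤ v. From v ≤ i, i = v. u divides i, so u divides v. v = d, so u divides d. Since u = j, j divides d. Since j divides z, j divides gcd(d, z).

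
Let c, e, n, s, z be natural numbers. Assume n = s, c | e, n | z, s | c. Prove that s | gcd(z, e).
n = s and n | z, so s | z. Since s | c and c | e, s | e. Since s | z, s | gcd(z, e).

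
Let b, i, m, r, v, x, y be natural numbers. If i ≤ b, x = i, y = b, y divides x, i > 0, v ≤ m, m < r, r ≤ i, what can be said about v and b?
v < b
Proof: y = b and y divides x, thus b divides x. Since x = i, b divides i. i > 0, so b ≤ i. i ≤ b, so i = b. v ≤ m and m < r, therefore v < r. r ≤ i, so v < i. Since i = b, v < b.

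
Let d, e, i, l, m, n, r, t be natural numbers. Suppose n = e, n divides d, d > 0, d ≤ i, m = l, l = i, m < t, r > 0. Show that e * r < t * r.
n divides d and d > 0, hence n ≤ d. n = e, so e ≤ d. d ≤ i, so e ≤ i. m = l and l = i, thus m = i. Since m < t, i < t. Since e ≤ i, e < t. Using r > 0, by multiplying by a positive, e * r < t * r.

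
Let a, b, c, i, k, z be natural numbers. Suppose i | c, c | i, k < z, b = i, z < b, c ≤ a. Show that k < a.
From i | c and c | i, i = c. b = i and z < b, thus z < i. From k < z, k < i. i = c, so k < c. c ≤ a, so k < a.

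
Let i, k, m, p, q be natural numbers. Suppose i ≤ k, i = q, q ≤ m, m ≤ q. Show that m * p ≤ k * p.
From q ≤ m and m ≤ q, q = m. Since i = q, i = m. Since i ≤ k, m ≤ k. By multiplying by a non-negative, m * p ≤ k * p.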